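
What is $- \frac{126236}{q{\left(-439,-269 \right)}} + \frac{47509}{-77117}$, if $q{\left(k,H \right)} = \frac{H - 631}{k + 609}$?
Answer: $\frac{82744865797}{3470265} \approx 23844.0$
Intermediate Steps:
$q{\left(k,H \right)} = \frac{-631 + H}{609 + k}$
$- \frac{126236}{q{\left(-439,-269 \right)}} + \frac{47509}{-77117} = - \frac{126236}{\frac{1}{609 - 439} \left(-631 - 269\right)} + \frac{47509}{-77117} = - \frac{126236}{\frac{1}{170} \left(-900\right)} + 47509 \left(- \frac{1}{77117}\right) = - \frac{126236}{\frac{1}{170} \left(-900\right)} - \frac{47509}{77117} = - \frac{126236}{- \frac{90}{17}} - \frac{47509}{77117} = \left(-126236\right) \left(- \frac{17}{90}\right) - \frac{47509}{77117} = \frac{1073006}{45} - \frac{47509}{77117} = \frac{82744865797}{3470265}$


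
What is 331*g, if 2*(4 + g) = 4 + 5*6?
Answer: 4303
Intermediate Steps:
g = 13 (g = -4 + (4 + 5*6)/2 = -4 + (4 + 30)/2 = -4 + (½)*34 = -4 + 17 = 13)
331*g = 331*13 = 4303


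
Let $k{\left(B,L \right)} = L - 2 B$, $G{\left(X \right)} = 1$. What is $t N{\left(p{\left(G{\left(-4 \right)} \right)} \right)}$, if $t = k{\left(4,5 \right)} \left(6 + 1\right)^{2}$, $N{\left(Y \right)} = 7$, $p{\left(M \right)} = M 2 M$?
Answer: $-1029$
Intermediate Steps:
$p{\left(M \right)} = 2 M^{2}$ ($p{\left(M \right)} = 2 M M = 2 M^{2}$)
$t = -147$ ($t = \left(5 - 8\right) \left(6 + 1\right)^{2} = \left(5 - 8\right) 7^{2} = \left(-3\right) 49 = -147$)
$t N{\left(p{\left(G{\left(-4 \right)} \right)} \right)} = \left(-147\right) 7 = -1029$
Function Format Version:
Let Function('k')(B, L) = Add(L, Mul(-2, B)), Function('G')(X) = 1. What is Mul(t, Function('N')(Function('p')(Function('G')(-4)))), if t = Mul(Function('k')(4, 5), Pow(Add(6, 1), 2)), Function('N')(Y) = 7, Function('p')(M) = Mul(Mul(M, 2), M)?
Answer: -1029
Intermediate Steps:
Function('p')(M) = Mul(2, Pow(M, 2)) (Function('p')(M) = Mul(Mul(2, M), M) = Mul(2, Pow(M, 2)))
t = -147 (t = Mul(Add(5, Mul(-2, 4)), Pow(Add(6, 1), 2)) = Mul(Add(5, -8), Pow(7, 2)) = Mul(-3, 49) = -147)
Mul(t, Function('N')(Function('p')(Function('G')(-4)))) = Mul(-147, 7) = -1029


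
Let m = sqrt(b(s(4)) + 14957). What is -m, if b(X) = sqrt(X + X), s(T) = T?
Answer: -sqrt(14957 + 2*sqrt(2)) ≈ -122.31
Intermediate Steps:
b(X) = sqrt(2)*sqrt(X) (b(X) = sqrt(2*X) = sqrt(2)*sqrt(X))
m = sqrt(14957 + 2*sqrt(2)) (m = sqrt(sqrt(2)*sqrt(4) + 14957) = sqrt(sqrt(2)*2 + 14957) = sqrt(2*sqrt(2) + 14957) = sqrt(14957 + 2*sqrt(2)) ≈ 122.31)
-m = -sqrt(14957 + 2*sqrt(2))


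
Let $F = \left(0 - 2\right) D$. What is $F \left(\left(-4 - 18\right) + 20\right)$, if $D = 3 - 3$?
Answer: $0$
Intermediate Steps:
$D = 0$ ($D = 3 - 3 = 0$)
$F = 0$ ($F = \left(0 - 2\right) 0 = \left(-2\right) 0 = 0$)
$F \left(\left(-4 - 18\right) + 20\right) = 0 \left(\left(-4 - 18\right) + 20\right) = 0 \left(-22 + 20\right) = 0 \left(-2\right) = 0$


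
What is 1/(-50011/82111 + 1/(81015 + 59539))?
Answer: -11541029494/7029163983 ≈ -1.6419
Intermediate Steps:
1/(-50011/82111 + 1/(81015 + 59539)) = 1/(-50011*1/82111 + 1/140554) = 1/(-50011/82111 + 1/140554) = 1/(-7029163983/11541029494) = -11541029494/7029163983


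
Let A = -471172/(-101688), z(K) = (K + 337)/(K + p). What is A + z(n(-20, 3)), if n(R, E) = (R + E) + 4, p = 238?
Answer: 3860017/635550 ≈ 6.0735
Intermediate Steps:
n(R, E) = 4 + E + R (n(R, E) = (E + R) + 4 = 4 + E + R)
z(K) = (337 + K)/(238 + K) (z(K) = (K + 337)/(K + 238) = (337 + K)/(238 + K))
A = 117793/25422 (A = -471172*(-1/101688) = 117793/25422 ≈ 4.6335)
A + z(n(-20, 3)) = 117793/25422 + (337 + (4 + 3 - 20))/(238 + (4 + 3 - 20)) = 117793/25422 + (337 - 13)/(238 - 13) = 117793/25422 + 324/225 = 117793/25422 + (1/225)*324 = 117793/25422 + 36/25 = 3860017/635550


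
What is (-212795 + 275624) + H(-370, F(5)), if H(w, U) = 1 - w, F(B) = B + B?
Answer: 63200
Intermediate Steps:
F(B) = 2*B
(-212795 + 275624) + H(-370, F(5)) = (-212795 + 275624) + (1 - 1*(-370)) = 62829 + (1 + 370) = 62829 + 371 = 63200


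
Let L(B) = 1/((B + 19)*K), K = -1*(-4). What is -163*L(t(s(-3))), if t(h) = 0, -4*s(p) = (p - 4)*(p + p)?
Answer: -163/76 ≈ -2.1447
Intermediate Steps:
K = 4
s(p) = -p*(-4 + p)/2 (s(p) = -(p - 4)*(p + p)/4 = -(-4 + p)*2*p/4 = -p*(-4 + p)/2)
L(B) = 1/(4*(19 + B)) (L(B) = 1/((B + 19)*4) = (¼)/(19 + B) = 1/(4*(19 + B)))
-163*L(t(s(-3))) = -163/(4*(19 + 0)) = -163/(4*19) = -163*1/76 = -163/76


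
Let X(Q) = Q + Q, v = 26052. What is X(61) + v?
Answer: 26174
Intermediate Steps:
X(Q) = 2*Q
X(61) + v = 2*61 + 26052 = 122 + 26052 = 26174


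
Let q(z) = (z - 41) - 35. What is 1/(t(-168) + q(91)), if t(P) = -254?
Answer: -1/239 ≈ -0.0041841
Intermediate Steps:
q(z) = -76 + z (q(z) = (-41 + z) - 35 = -76 + z)
1/(t(-168) + q(91)) = 1/(-254 + (-76 + 91)) = 1/(-254 + 15) = 1/(-239) = -1/239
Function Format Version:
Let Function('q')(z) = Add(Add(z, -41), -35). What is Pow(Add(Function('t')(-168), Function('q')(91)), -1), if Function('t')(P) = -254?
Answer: Rational(-1, 239) ≈ -0.0041841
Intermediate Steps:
Function('q')(z) = Add(-76, z) (Function('q')(z) = Add(Add(-41, z), -35) = Add(-76, z))
Pow(Add(Function('t')(-168), Function('q')(91)), -1) = Pow(Add(-254, Add(-76, 91)), -1) = Pow(Add(-254, 15), -1) = Pow(-239, -1) = Rational(-1, 239)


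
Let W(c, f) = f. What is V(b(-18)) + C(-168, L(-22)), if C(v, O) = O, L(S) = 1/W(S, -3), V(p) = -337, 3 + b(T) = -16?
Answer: -1012/3 ≈ -337.33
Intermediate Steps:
b(T) = -19 (b(T) = -3 - 16 = -19)
L(S) = -1/3 (L(S) = 1/(-3) = -1/3)
V(b(-18)) + C(-168, L(-22)) = -337 - 1/3 = -1012/3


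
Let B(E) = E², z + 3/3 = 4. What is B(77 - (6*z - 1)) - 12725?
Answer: -9125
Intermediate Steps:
z = 3 (z = -1 + 4 = 3)
B(77 - (6*z - 1)) - 12725 = (77 - (6*3 - 1))² - 12725 = (77 - (18 - 1))² - 12725 = (77 - 1*17)² - 12725 = (77 - 17)² - 12725 = 60² - 12725 = 3600 - 12725 = -9125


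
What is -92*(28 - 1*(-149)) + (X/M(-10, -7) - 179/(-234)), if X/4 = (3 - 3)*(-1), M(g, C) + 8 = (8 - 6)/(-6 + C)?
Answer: -3810277/234 ≈ -16283.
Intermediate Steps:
M(g, C) = -8 + 2/(-6 + C) (M(g, C) = -8 + (8 - 6)/(-6 + C) = -8 + 2/(-6 + C))
X = 0 (X = 4*((3 - 3)*(-1)) = 4*(0*(-1)) = 4*0 = 0)
-92*(28 - 1*(-149)) + (X/M(-10, -7) - 179/(-234)) = -92*(28 - 1*(-149)) + (0/((2*(25 - 4*(-7))/(-6 - 7))) - 179/(-234)) = -92*(28 + 149) + (0/((2*(25 + 28)/(-13))) - 179*(-1/234)) = -92*177 + (0/((2*(-1/13)*53)) + 179/234) = -16284 + (0/(-106/13) + 179/234) = -16284 + (0*(-13/106) + 179/234) = -16284 + (0 + 179/234) = -16284 + 179/234 = -3810277/234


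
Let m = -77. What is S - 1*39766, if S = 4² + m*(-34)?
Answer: -37132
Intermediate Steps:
S = 2634 (S = 4² - 77*(-34) = 16 + 2618 = 2634)
S - 1*39766 = 2634 - 1*39766 = 2634 - 39766 = -37132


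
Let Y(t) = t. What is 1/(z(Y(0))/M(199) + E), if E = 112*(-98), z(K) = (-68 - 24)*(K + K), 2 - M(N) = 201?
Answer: -1/10976 ≈ -9.1108e-5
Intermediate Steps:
M(N) = -199 (M(N) = 2 - 1*201 = 2 - 201 = -199)
z(K) = -184*K
E = -10976
1/(z(Y(0))/M(199) + E) = 1/(-184*0/(-199) - 10976) = 1/(0*(-1/199) - 10976) = 1/(0 - 10976) = 1/(-10976) = -1/10976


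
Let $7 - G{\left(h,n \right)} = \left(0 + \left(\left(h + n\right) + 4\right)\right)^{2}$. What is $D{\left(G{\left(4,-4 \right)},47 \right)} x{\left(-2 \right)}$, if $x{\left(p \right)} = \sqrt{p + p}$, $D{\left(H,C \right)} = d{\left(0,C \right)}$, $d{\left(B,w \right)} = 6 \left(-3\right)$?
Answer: $- 36 i \approx - 36.0 i$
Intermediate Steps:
$d{\left(B,w \right)} = -18$
$G{\left(h,n \right)} = 7 - \left(4 + h + n\right)^{2}$ ($G{\left(h,n \right)} = 7 - \left(0 + \left(\left(h + n\right) + 4\right)\right)^{2} = 7 - \left(0 + \left(4 + h + n\right)\right)^{2} = 7 - \left(4 + h + n\right)^{2}$)
$D{\left(H,C \right)} = -18$
$x{\left(p \right)} = \sqrt{2} \sqrt{p}$ ($x{\left(p \right)} = \sqrt{2 p} = \sqrt{2} \sqrt{p}$)
$D{\left(G{\left(4,-4 \right)},47 \right)} x{\left(-2 \right)} = - 18 \sqrt{2} \sqrt{-2} = - 18 \sqrt{2} i \sqrt{2} = - 18 \cdot 2 i = - 36 i$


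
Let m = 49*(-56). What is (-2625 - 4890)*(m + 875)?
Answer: 14045535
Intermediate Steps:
m = -2744
(-2625 - 4890)*(m + 875) = (-2625 - 4890)*(-2744 + 875) = -7515*(-1869) = 14045535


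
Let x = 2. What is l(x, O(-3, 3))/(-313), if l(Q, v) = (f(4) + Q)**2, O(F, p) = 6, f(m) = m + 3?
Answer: -81/313 ≈ -0.25879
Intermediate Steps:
f(m) = 3 + m
l(Q, v) = (7 + Q)**2 (l(Q, v) = ((3 + 4) + Q)**2 = (7 + Q)**2)
l(x, O(-3, 3))/(-313) = (7 + 2)**2/(-313) = 9**2*(-1/313) = 81*(-1/313) = -81/313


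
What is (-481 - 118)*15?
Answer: -8985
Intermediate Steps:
(-481 - 118)*15 = -599*15 = -8985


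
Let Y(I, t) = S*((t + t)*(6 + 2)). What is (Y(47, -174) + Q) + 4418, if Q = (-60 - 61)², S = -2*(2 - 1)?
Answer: 24627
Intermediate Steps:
S = -2 (S = -2*1 = -2)
Y(I, t) = -32*t (Y(I, t) = -2*(t + t)*(6 + 2) = -2*2*t*8 = -32*t)
Q = 14641 (Q = (-121)² = 14641)
(Y(47, -174) + Q) + 4418 = (-32*(-174) + 14641) + 4418 = (5568 + 14641) + 4418 = 20209 + 4418 = 24627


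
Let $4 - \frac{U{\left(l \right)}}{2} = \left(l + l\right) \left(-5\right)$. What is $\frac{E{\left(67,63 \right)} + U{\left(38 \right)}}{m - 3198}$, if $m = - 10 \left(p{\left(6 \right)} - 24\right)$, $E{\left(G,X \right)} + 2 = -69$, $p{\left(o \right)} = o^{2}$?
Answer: $- \frac{697}{3318} \approx -0.21007$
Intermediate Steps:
$E{\left(G,X \right)} = -71$ ($E{\left(G,X \right)} = -2 - 69 = -71$)
$m = -120$ ($m = - 10 \left(6^{2} - 24\right) = - 10 \left(36 - 24\right) = \left(-10\right) 12 = -120$)
$U{\left(l \right)} = 8 + 20 l$ ($U{\left(l \right)} = 8 - 2 \left(l + l\right) \left(-5\right) = 8 - 2 \cdot 2 l \left(-5\right) = 8 - 2 \left(- 10 l\right) = 8 + 20 l$)
$\frac{E{\left(67,63 \right)} + U{\left(38 \right)}}{m - 3198} = \frac{-71 + \left(8 + 20 \cdot 38\right)}{-120 - 3198} = \frac{-71 + \left(8 + 760\right)}{-3318} = \left(-71 + 768\right) \left(- \frac{1}{3318}\right) = 697 \left(- \frac{1}{3318}\right) = - \frac{697}{3318}$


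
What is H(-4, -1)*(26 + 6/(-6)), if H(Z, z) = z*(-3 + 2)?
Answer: 25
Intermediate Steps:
H(Z, z) = -z (H(Z, z) = z*(-1) = -z)
H(-4, -1)*(26 + 6/(-6)) = (-1*(-1))*(26 + 6/(-6)) = 1*(26 - ⅙*6) = 1*(26 - 1) = 1*25 = 25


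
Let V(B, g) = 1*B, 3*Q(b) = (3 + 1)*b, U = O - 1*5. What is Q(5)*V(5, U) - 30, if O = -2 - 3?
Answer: 10/3 ≈ 3.3333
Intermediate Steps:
O = -5
U = -10 (U = -5 - 1*5 = -5 - 5 = -10)
Q(b) = 4*b/3 (Q(b) = ((3 + 1)*b)/3 = (4*b)/3 = 4*b/3)
V(B, g) = B
Q(5)*V(5, U) - 30 = ((4/3)*5)*5 - 30 = (20/3)*5 - 30 = 100/3 - 30 = 10/3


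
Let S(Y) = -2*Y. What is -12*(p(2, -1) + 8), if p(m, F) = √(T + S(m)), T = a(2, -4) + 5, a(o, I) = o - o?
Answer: -108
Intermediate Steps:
a(o, I) = 0
T = 5 (T = 0 + 5 = 5)
p(m, F) = √(5 - 2*m)
-12*(p(2, -1) + 8) = -12*(√(5 - 2*2) + 8) = -12*(√(5 - 4) + 8) = -12*(√1 + 8) = -12*(1 + 8) = -12*9 = -108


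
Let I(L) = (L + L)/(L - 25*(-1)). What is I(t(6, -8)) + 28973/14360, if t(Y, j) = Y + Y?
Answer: 1416641/531320 ≈ 2.6663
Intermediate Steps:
t(Y, j) = 2*Y
I(L) = 2*L/(25 + L) (I(L) = (2*L)/(L + 25) = (2*L)/(25 + L) = 2*L/(25 + L))
I(t(6, -8)) + 28973/14360 = 2*(2*6)/(25 + 2*6) + 28973/14360 = 2*12/(25 + 12) + 28973*(1/14360) = 2*12/37 + 28973/14360 = 2*12*(1/37) + 28973/14360 = 24/37 + 28973/14360 = 1416641/531320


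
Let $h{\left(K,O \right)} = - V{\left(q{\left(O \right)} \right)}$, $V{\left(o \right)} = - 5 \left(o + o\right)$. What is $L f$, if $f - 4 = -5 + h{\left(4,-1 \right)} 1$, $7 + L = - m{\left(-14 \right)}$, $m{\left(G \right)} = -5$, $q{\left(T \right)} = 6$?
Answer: $-118$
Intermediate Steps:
$V{\left(o \right)} = - 10 o$ ($V{\left(o \right)} = - 5 \cdot 2 o = - 10 o$)
$h{\left(K,O \right)} = 60$ ($h{\left(K,O \right)} = - \left(-10\right) 6 = \left(-1\right) \left(-60\right) = 60$)
$L = -2$ ($L = -7 - -5 = -7 + 5 = -2$)
$f = 59$ ($f = 4 + \left(-5 + 60 \cdot 1\right) = 4 + \left(-5 + 60\right) = 4 + 55 = 59$)
$L f = \left(-2\right) 59 = -118$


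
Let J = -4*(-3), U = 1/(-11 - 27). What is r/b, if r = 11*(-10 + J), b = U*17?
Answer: -836/17 ≈ -49.176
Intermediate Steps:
U = -1/38 (U = 1/(-38) = -1/38 ≈ -0.026316)
J = 12
b = -17/38 (b = -1/38*17 = -17/38 ≈ -0.44737)
r = 22 (r = 11*(-10 + 12) = 11*2 = 22)
r/b = 22/(-17/38) = 22*(-38/17) = -836/17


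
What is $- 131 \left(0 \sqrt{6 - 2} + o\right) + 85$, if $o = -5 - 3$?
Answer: $1133$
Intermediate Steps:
$o = -8$
$- 131 \left(0 \sqrt{6 - 2} + o\right) + 85 = - 131 \left(0 \sqrt{6 - 2} - 8\right) + 85 = - 131 \left(0 \sqrt{4} - 8\right) + 85 = - 131 \left(0 \cdot 2 - 8\right) + 85 = - 131 \left(0 - 8\right) + 85 = \left(-131\right) \left(-8\right) + 85 = 1048 + 85 = 1133$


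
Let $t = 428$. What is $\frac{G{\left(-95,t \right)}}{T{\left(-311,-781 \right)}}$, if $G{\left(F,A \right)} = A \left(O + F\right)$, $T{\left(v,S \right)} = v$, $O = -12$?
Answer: $\frac{45796}{311} \approx 147.25$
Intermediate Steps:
$G{\left(F,A \right)} = A \left(-12 + F\right)$
$\frac{G{\left(-95,t \right)}}{T{\left(-311,-781 \right)}} = \frac{428 \left(-12 - 95\right)}{-311} = 428 \left(-107\right) \left(- \frac{1}{311}\right) = \left(-45796\right) \left(- \frac{1}{311}\right) = \frac{45796}{311}$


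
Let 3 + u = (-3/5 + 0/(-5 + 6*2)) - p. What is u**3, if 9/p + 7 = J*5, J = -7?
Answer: -13312053/343000 ≈ -38.811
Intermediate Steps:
p = -3/14 (p = 9/(-7 - 7*5) = 9/(-7 - 35) = 9/(-42) = 9*(-1/42) = -3/14 ≈ -0.21429)
u = -237/70 (u = -3 + ((-3/5 + 0/(-5 + 6*2)) - 1*(-3/14)) = -3 + ((-3*1/5 + 0/(-5 + 12)) + 3/14) = -3 + ((-3/5 + 0/7) + 3/14) = -3 + ((-3/5 + 0*(1/7)) + 3/14) = -3 + ((-3/5 + 0) + 3/14) = -3 + (-3/5 + 3/14) = -3 - 27/70 = -237/70 ≈ -3.3857)
u**3 = (-237/70)**3 = -13312053/343000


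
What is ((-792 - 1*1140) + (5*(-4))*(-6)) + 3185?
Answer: 1373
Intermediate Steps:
((-792 - 1*1140) + (5*(-4))*(-6)) + 3185 = ((-792 - 1140) - 20*(-6)) + 3185 = (-1932 + 120) + 3185 = -1812 + 3185 = 1373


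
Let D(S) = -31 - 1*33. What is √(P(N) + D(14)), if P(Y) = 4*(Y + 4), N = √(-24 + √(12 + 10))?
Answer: 2*√(-12 + √(-24 + √22)) ≈ 1.2484 + 7.0398*I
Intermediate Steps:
D(S) = -64 (D(S) = -31 - 33 = -64)
N = √(-24 + √22) ≈ 4.3943*I
P(Y) = 16 + 4*Y (P(Y) = 4*(4 + Y) = 16 + 4*Y)
√(P(N) + D(14)) = √((16 + 4*√(-24 + √22)) - 64) = √(-48 + 4*√(-24 + √22))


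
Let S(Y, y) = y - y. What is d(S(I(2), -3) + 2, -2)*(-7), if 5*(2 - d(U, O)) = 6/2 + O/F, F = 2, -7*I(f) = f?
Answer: -56/5 ≈ -11.200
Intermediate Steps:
I(f) = -f/7
S(Y, y) = 0
d(U, O) = 7/5 - O/10 (d(U, O) = 2 - (6/2 + O/2)/5 = 2 - (6*(½) + O*(½))/5 = 2 - (3 + O/2)/5 = 2 + (-⅗ - O/10) = 7/5 - O/10)
d(S(I(2), -3) + 2, -2)*(-7) = (7/5 - ⅒*(-2))*(-7) = (7/5 + ⅕)*(-7) = (8/5)*(-7) = -56/5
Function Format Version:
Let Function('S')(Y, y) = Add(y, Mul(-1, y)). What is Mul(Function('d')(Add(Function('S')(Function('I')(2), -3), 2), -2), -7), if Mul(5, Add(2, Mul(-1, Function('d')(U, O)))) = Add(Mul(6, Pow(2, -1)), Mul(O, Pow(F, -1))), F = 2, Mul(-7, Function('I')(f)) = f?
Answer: Rational(-56, 5) ≈ -11.200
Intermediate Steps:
Function('I')(f) = Mul(Rational(-1, 7), f)
Function('S')(Y, y) = 0
Function('d')(U, O) = Add(Rational(7, 5), Mul(Rational(-1, 10), O)) (Function('d')(U, O) = Add(2, Mul(Rational(-1, 5), Add(Mul(6, Pow(2, -1)), Mul(O, Pow(2, -1))))) = Add(2, Mul(Rational(-1, 5), Add(Mul(6, Rational(1, 2)), Mul(O, Rational(1, 2))))) = Add(2, Mul(Rational(-1, 5), Add(3, Mul(Rational(1, 2), O)))) = Add(2, Add(Rational(-3, 5), Mul(Rational(-1, 10), O))) = Add(Rational(7, 5), Mul(Rational(-1, 10), O)))
Mul(Function('d')(Add(Function('S')(Function('I')(2), -3), 2), -2), -7) = Mul(Add(Rational(7, 5), Mul(Rational(-1, 10), -2)), -7) = Mul(Add(Rational(7, 5), Rational(1, 5)), -7) = Mul(Rational(8, 5), -7) = Rational(-56, 5)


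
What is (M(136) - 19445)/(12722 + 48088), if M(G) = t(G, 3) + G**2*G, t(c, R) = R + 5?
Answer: 2496019/60810 ≈ 41.046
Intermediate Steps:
t(c, R) = 5 + R
M(G) = 8 + G**3 (M(G) = (5 + 3) + G**2*G = 8 + G**3)
(M(136) - 19445)/(12722 + 48088) = ((8 + 136**3) - 19445)/(12722 + 48088) = ((8 + 2515456) - 19445)/60810 = (2515464 - 19445)*(1/60810) = 2496019*(1/60810) = 2496019/60810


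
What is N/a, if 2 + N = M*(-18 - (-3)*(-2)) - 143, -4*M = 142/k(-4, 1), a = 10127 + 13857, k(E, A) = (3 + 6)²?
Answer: -3631/647568 ≈ -0.0056071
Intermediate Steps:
k(E, A) = 81 (k(E, A) = 9² = 81)
a = 23984
M = -71/162 (M = -71/(2*81) = -¼*142/81 = -71/162 ≈ -0.43827)
N = -3631/27 (N = -2 + (-71*(-18 - (-3)*(-2))/162 - 143) = -2 + (-71*(-18 - 1*6)/162 - 143) = -2 + (-71*(-18 - 6)/162 - 143) = -2 + (-71/162*(-24) - 143) = -2 + (284/27 - 143) = -2 - 3577/27 = -3631/27 ≈ -134.48)
N/a = -3631/27/23984 = -3631/27*1/23984 = -3631/647568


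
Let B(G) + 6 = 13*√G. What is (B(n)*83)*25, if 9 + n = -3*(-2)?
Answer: -12450 + 26975*I*√3 ≈ -12450.0 + 46722.0*I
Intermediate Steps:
n = -3 (n = -9 - 3*(-2) = -9 + 6 = -3)
B(G) = -6 + 13*√G
(B(n)*83)*25 = ((-6 + 13*√(-3))*83)*25 = ((-6 + 13*(I*√3))*83)*25 = ((-6 + 13*I*√3)*83)*25 = (-498 + 1079*I*√3)*25 = -12450 + 26975*I*√3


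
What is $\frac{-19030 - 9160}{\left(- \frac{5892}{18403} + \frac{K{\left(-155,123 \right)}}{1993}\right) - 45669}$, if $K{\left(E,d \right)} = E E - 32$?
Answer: $\frac{516964838005}{837290143664} \approx 0.61743$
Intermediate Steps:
$K{\left(E,d \right)} = -32 + E^{2}$ ($K{\left(E,d \right)} = E^{2} - 32 = -32 + E^{2}$)
$\frac{-19030 - 9160}{\left(- \frac{5892}{18403} + \frac{K{\left(-155,123 \right)}}{1993}\right) - 45669} = \frac{-19030 - 9160}{\left(- \frac{5892}{18403} + \frac{-32 + \left(-155\right)^{2}}{1993}\right) - 45669} = - \frac{28190}{\left(\left(-5892\right) \frac{1}{18403} + \left(-32 + 24025\right) \frac{1}{1993}\right) - 45669} = - \frac{28190}{\left(- \frac{5892}{18403} + 23993 \cdot \frac{1}{1993}\right) - 45669} = - \frac{28190}{\left(- \frac{5892}{18403} + \frac{23993}{1993}\right) - 45669} = - \frac{28190}{\frac{429800423}{36677179} - 45669} = - \frac{28190}{- \frac{1674580287328}{36677179}} = \left(-28190\right) \left(- \frac{36677179}{1674580287328}\right) = \frac{516964838005}{837290143664}$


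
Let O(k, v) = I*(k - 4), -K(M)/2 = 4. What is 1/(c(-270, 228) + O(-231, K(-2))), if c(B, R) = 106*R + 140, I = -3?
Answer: 1/25013 ≈ 3.9979e-5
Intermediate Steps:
c(B, R) = 140 + 106*R
K(M) = -8 (K(M) = -2*4 = -8)
O(k, v) = 12 - 3*k (O(k, v) = -3*(k - 4) = -3*(-4 + k) = 12 - 3*k)
1/(c(-270, 228) + O(-231, K(-2))) = 1/((140 + 106*228) + (12 - 3*(-231))) = 1/((140 + 24168) + (12 + 693)) = 1/(24308 + 705) = 1/25013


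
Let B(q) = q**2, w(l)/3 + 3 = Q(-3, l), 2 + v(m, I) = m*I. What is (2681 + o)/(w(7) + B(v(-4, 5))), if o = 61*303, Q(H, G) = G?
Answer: 5291/124 ≈ 42.669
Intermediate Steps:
v(m, I) = -2 + I*m (v(m, I) = -2 + m*I = -2 + I*m)
w(l) = -9 + 3*l
o = 18483
(2681 + o)/(w(7) + B(v(-4, 5))) = (2681 + 18483)/((-9 + 3*7) + (-2 + 5*(-4))**2) = 21164/((-9 + 21) + (-2 - 20)**2) = 21164/(12 + (-22)**2) = 21164/(12 + 484) = 21164/496 = 21164*(1/496) = 5291/124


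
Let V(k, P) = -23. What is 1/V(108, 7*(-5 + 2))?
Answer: -1/23 ≈ -0.043478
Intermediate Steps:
1/V(108, 7*(-5 + 2)) = 1/(-23) = -1/23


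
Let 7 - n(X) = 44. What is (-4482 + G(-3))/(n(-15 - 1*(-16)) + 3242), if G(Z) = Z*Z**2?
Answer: -4509/3205 ≈ -1.4069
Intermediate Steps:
n(X) = -37 (n(X) = 7 - 1*44 = 7 - 44 = -37)
G(Z) = Z**3
(-4482 + G(-3))/(n(-15 - 1*(-16)) + 3242) = (-4482 + (-3)**3)/(-37 + 3242) = (-4482 - 27)/3205 = -4509*1/3205 = -4509/3205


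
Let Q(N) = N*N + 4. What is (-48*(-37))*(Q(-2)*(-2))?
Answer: -28416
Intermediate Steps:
Q(N) = 4 + N**2 (Q(N) = N**2 + 4 = 4 + N**2)
(-48*(-37))*(Q(-2)*(-2)) = (-48*(-37))*((4 + (-2)**2)*(-2)) = 1776*((4 + 4)*(-2)) = 1776*(8*(-2)) = 1776*(-16) = -28416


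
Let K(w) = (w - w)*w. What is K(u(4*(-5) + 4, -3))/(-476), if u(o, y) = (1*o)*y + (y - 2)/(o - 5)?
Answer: 0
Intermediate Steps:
u(o, y) = o*y + (-2 + y)/(-5 + o)
K(w) = 0 (K(w) = 0*w = 0)
K(u(4*(-5) + 4, -3))/(-476) = 0/(-476) = 0*(-1/476) = 0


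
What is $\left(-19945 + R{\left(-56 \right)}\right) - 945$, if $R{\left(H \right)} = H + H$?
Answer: $-21002$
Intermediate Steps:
$R{\left(H \right)} = 2 H$
$\left(-19945 + R{\left(-56 \right)}\right) - 945 = \left(-19945 + 2 \left(-56\right)\right) - 945 = \left(-19945 - 112\right) - 945 = -20057 - 945 = -21002$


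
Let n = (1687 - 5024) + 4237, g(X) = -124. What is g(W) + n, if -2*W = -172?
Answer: 776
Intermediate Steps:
W = 86 (W = -½*(-172) = 86)
n = 900 (n = -3337 + 4237 = 900)
g(W) + n = -124 + 900 = 776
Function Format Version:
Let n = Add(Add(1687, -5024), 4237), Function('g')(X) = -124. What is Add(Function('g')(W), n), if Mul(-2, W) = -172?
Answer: 776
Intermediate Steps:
W = 86 (W = Mul(Rational(-1, 2), -172) = 86)
n = 900 (n = Add(-3337, 4237) = 900)
Add(Function('g')(W), n) = Add(-124, 900) = 776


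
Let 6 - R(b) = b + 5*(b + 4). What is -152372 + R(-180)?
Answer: -151306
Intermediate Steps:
R(b) = -14 - 6*b (R(b) = 6 - (b + 5*(b + 4)) = 6 - (b + 5*(4 + b)) = 6 - (b + (20 + 5*b)) = 6 - (20 + 6*b) = 6 + (-20 - 6*b) = -14 - 6*b)
-152372 + R(-180) = -152372 + (-14 - 6*(-180)) = -152372 + (-14 + 1080) = -152372 + 1066 = -151306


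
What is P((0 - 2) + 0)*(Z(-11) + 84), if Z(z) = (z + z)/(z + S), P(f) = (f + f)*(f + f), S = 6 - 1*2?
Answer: 9760/7 ≈ 1394.3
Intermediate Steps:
S = 4 (S = 6 - 2 = 4)
P(f) = 4*f² (P(f) = (2*f)*(2*f) = 4*f²)
Z(z) = 2*z/(4 + z) (Z(z) = (z + z)/(z + 4) = (2*z)/(4 + z) = 2*z/(4 + z))
P((0 - 2) + 0)*(Z(-11) + 84) = (4*((0 - 2) + 0)²)*(2*(-11)/(4 - 11) + 84) = (4*(-2 + 0)²)*(2*(-11)/(-7) + 84) = (4*(-2)²)*(2*(-11)*(-⅐) + 84) = (4*4)*(22/7 + 84) = 16*(610/7) = 9760/7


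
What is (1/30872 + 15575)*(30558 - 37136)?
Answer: -1581454477889/15436 ≈ -1.0245e+8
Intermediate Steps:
(1/30872 + 15575)*(30558 - 37136) = (1/30872 + 15575)*(-6578) = (480831401/30872)*(-6578) = -1581454477889/15436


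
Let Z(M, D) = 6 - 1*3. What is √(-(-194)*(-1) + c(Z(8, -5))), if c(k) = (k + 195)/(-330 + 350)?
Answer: I*√18410/10 ≈ 13.568*I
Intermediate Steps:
Z(M, D) = 3 (Z(M, D) = 6 - 3 = 3)
c(k) = 39/4 + k/20 (c(k) = (195 + k)/20 = (195 + k)*(1/20) = 39/4 + k/20)
√(-(-194)*(-1) + c(Z(8, -5))) = √(-(-194)*(-1) + (39/4 + (1/20)*3)) = √(-97*2 + (39/4 + 3/20)) = √(-194 + 99/10) = √(-1841/10) = I*√18410/10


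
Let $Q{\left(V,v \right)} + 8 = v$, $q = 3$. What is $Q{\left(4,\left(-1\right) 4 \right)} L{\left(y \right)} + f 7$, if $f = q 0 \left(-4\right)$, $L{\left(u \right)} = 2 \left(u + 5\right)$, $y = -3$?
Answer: $-48$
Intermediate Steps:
$Q{\left(V,v \right)} = -8 + v$
$L{\left(u \right)} = 10 + 2 u$ ($L{\left(u \right)} = 2 \left(5 + u\right) = 10 + 2 u$)
$f = 0$ ($f = 3 \cdot 0 \left(-4\right) = 0 \left(-4\right) = 0$)
$Q{\left(4,\left(-1\right) 4 \right)} L{\left(y \right)} + f 7 = \left(-8 - 4\right) \left(10 + 2 \left(-3\right)\right) + 0 \cdot 7 = \left(-8 - 4\right) \left(10 - 6\right) + 0 = \left(-12\right) 4 + 0 = -48 + 0 = -48$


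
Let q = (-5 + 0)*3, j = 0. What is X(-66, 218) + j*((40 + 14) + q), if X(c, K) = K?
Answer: 218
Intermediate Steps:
q = -15 (q = -5*3 = -15)
X(-66, 218) + j*((40 + 14) + q) = 218 + 0*((40 + 14) - 15) = 218 + 0*(54 - 15) = 218 + 0*39 = 218 + 0 = 218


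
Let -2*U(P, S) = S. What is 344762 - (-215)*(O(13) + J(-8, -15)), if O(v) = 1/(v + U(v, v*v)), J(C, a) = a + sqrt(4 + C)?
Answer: 48839361/143 + 430*I ≈ 3.4153e+5 + 430.0*I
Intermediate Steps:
U(P, S) = -S/2
O(v) = 1/(v - v**2/2) (O(v) = 1/(v - v*v/2) = 1/(v - v**2/2))
344762 - (-215)*(O(13) + J(-8, -15)) = 344762 - (-215)*(-2/(13*(-2 + 13)) + (-15 + sqrt(4 - 8))) = 344762 - (-215)*(-2*1/13/11 + (-15 + sqrt(-4))) = 344762 - (-215)*(-2*1/13*1/11 + (-15 + 2*I)) = 344762 - (-215)*(-2/143 + (-15 + 2*I)) = 344762 - (-215)*(-2147/143 + 2*I) = 344762 - (461605/143 - 430*I) = 344762 + (-461605/143 + 430*I) = 48839361/143 + 430*I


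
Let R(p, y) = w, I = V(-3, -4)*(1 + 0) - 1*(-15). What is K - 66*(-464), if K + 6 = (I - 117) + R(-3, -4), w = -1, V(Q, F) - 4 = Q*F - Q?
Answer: 30534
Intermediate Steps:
V(Q, F) = 4 - Q + F*Q (V(Q, F) = 4 + (Q*F - Q) = 4 + (F*Q - Q) = 4 + (-Q + F*Q) = 4 - Q + F*Q)
I = 34 (I = (4 - 1*(-3) - 4*(-3))*(1 + 0) - 1*(-15) = (4 + 3 + 12)*1 + 15 = 19*1 + 15 = 19 + 15 = 34)
R(p, y) = -1
K = -90 (K = -6 + ((34 - 117) - 1) = -6 + (-83 - 1) = -6 - 84 = -90)
K - 66*(-464) = -90 - 66*(-464) = -90 + 30624 = 30534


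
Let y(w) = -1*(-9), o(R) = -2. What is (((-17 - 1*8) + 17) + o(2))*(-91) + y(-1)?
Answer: 919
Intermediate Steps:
y(w) = 9
(((-17 - 1*8) + 17) + o(2))*(-91) + y(-1) = (((-17 - 1*8) + 17) - 2)*(-91) + 9 = (((-17 - 8) + 17) - 2)*(-91) + 9 = ((-25 + 17) - 2)*(-91) + 9 = (-8 - 2)*(-91) + 9 = -10*(-91) + 9 = 910 + 9 = 919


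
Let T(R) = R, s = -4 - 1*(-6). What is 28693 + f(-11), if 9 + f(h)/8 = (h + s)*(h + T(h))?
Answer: 30205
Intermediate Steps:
s = 2 (s = -4 + 6 = 2)
f(h) = -72 + 16*h*(2 + h) (f(h) = -72 + 8*((h + 2)*(h + h)) = -72 + 8*((2 + h)*(2*h)) = -72 + 8*(2*h*(2 + h)) = -72 + 16*h*(2 + h))
28693 + f(-11) = 28693 + (-72 + 16*(-11)**2 + 32*(-11)) = 28693 + (-72 + 16*121 - 352) = 28693 + (-72 + 1936 - 352) = 28693 + 1512 = 30205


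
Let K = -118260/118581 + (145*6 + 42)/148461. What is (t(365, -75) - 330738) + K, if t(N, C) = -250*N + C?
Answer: -825587829216219/1956072649 ≈ -4.2206e+5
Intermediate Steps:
K = -1938761332/1956072649 (K = -118260*1/118581 + (870 + 42)*(1/148461) = -39420/39527 + 912*(1/148461) = -39420/39527 + 304/49487 = -1938761332/1956072649 ≈ -0.99115)
t(N, C) = C - 250*N
(t(365, -75) - 330738) + K = ((-75 - 250*365) - 330738) - 1938761332/1956072649 = ((-75 - 91250) - 330738) - 1938761332/1956072649 = (-91325 - 330738) - 1938761332/1956072649 = -422063 - 1938761332/1956072649 = -825587829216219/1956072649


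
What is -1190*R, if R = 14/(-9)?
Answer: 16660/9 ≈ 1851.1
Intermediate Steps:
R = -14/9 (R = 14*(-1/9) = -14/9 ≈ -1.5556)
-1190*R = -1190*(-14/9) = 16660/9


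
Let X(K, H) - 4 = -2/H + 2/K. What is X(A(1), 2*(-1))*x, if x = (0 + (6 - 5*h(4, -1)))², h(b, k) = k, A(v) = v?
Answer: 847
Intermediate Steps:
X(K, H) = 4 - 2/H + 2/K (X(K, H) = 4 + (-2/H + 2/K) = 4 - 2/H + 2/K)
x = 121 (x = (0 + (6 - 5*(-1)))² = (0 + (6 + 5))² = (0 + 11)² = 11² = 121)
X(A(1), 2*(-1))*x = (4 - 2/(2*(-1)) + 2/1)*121 = (4 - 2/(-2) + 2*1)*121 = (4 - 2*(-½) + 2)*121 = (4 + 1 + 2)*121 = 7*121 = 847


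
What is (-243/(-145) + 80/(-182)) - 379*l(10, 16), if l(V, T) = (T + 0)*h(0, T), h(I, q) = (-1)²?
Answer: -79998167/13195 ≈ -6062.8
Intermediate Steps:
h(I, q) = 1
l(V, T) = T (l(V, T) = (T + 0)*1 = T*1 = T)
(-243/(-145) + 80/(-182)) - 379*l(10, 16) = (-243/(-145) + 80/(-182)) - 379*16 = (-243*(-1/145) + 80*(-1/182)) - 6064 = (243/145 - 40/91) - 6064 = 16313/13195 - 6064 = -79998167/13195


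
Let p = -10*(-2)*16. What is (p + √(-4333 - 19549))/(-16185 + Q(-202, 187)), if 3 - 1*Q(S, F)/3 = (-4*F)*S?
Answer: -40/58683 - I*√23882/469464 ≈ -0.00068163 - 0.00032918*I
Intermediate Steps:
Q(S, F) = 9 + 12*F*S (Q(S, F) = 9 - 3*(-4*F)*S = 9 - (-12)*F*S = 9 + 12*F*S)
p = 320 (p = 20*16 = 320)
(p + √(-4333 - 19549))/(-16185 + Q(-202, 187)) = (320 + √(-4333 - 19549))/(-16185 + (9 + 12*187*(-202))) = (320 + √(-23882))/(-16185 + (9 - 453288)) = (320 + I*√23882)/(-16185 - 453279) = (320 + I*√23882)/(-469464) = (320 + I*√23882)*(-1/469464) = -40/58683 - I*√23882/469464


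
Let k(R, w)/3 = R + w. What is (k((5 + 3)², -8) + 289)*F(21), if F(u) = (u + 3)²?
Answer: 263232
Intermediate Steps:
F(u) = (3 + u)²
k(R, w) = 3*R + 3*w (k(R, w) = 3*(R + w) = 3*R + 3*w)
(k((5 + 3)², -8) + 289)*F(21) = ((3*(5 + 3)² + 3*(-8)) + 289)*(3 + 21)² = ((3*8² - 24) + 289)*24² = ((3*64 - 24) + 289)*576 = ((192 - 24) + 289)*576 = (168 + 289)*576 = 457*576 = 263232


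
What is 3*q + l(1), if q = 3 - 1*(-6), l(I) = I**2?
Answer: 28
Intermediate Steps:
q = 9 (q = 3 + 6 = 9)
3*q + l(1) = 3*9 + 1**2 = 27 + 1 = 28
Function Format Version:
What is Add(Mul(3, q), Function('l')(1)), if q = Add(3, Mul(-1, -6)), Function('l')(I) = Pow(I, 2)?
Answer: 28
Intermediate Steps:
q = 9 (q = Add(3, 6) = 9)
Add(Mul(3, q), Function('l')(1)) = Add(Mul(3, 9), Pow(1, 2)) = Add(27, 1) = 28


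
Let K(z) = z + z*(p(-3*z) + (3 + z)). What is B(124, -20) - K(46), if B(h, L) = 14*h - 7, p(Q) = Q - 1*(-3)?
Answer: 5639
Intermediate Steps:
p(Q) = 3 + Q (p(Q) = Q + 3 = 3 + Q)
K(z) = z + z*(6 - 2*z) (K(z) = z + z*((3 - 3*z) + (3 + z)) = z + z*(6 - 2*z))
B(h, L) = -7 + 14*h
B(124, -20) - K(46) = (-7 + 14*124) - 46*(7 - 2*46) = (-7 + 1736) - 46*(7 - 92) = 1729 - 46*(-85) = 1729 - 1*(-3910) = 1729 + 3910 = 5639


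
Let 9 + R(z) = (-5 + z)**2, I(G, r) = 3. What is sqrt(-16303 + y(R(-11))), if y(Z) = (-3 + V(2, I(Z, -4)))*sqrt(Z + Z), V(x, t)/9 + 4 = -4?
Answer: sqrt(-16303 - 75*sqrt(494)) ≈ 134.05*I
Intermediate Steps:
V(x, t) = -72 (V(x, t) = -36 + 9*(-4) = -36 - 36 = -72)
R(z) = -9 + (-5 + z)**2
y(Z) = -75*sqrt(2)*sqrt(Z) (y(Z) = (-3 - 72)*sqrt(Z + Z) = -75*sqrt(2)*sqrt(Z))
sqrt(-16303 + y(R(-11))) = sqrt(-16303 - 75*sqrt(2)*sqrt(-9 + (-5 - 11)**2)) = sqrt(-16303 - 75*sqrt(2)*sqrt(-9 + (-16)**2)) = sqrt(-16303 - 75*sqrt(2)*sqrt(-9 + 256)) = sqrt(-16303 - 75*sqrt(2)*sqrt(247)) = sqrt(-16303 - 75*sqrt(494))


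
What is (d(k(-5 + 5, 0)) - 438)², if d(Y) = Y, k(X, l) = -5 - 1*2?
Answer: 198025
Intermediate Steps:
k(X, l) = -7 (k(X, l) = -5 - 2 = -7)
(d(k(-5 + 5, 0)) - 438)² = (-7 - 438)² = (-445)² = 198025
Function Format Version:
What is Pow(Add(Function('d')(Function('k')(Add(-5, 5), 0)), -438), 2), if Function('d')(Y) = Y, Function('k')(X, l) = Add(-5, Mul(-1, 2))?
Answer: 198025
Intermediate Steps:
Function('k')(X, l) = -7 (Function('k')(X, l) = Add(-5, -2) = -7)
Pow(Add(Function('d')(Function('k')(Add(-5, 5), 0)), -438), 2) = Pow(Add(-7, -438), 2) = Pow(-445, 2) = 198025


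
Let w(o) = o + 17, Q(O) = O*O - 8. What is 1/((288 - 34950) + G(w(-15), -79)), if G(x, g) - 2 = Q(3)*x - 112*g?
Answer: -1/25810 ≈ -3.8745e-5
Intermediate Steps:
Q(O) = -8 + O² (Q(O) = O² - 8 = -8 + O²)
w(o) = 17 + o
G(x, g) = 2 + x - 112*g (G(x, g) = 2 + ((-8 + 3²)*x - 112*g) = 2 + ((-8 + 9)*x - 112*g) = 2 + (1*x - 112*g) = 2 + (x - 112*g) = 2 + x - 112*g)
1/((288 - 34950) + G(w(-15), -79)) = 1/((288 - 34950) + (2 + (17 - 15) - 112*(-79))) = 1/(-34662 + (2 + 2 + 8848)) = 1/(-34662 + 8852) = 1/(-25810) = -1/25810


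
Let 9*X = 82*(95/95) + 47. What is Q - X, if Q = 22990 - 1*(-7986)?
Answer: 92885/3 ≈ 30962.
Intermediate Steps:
Q = 30976 (Q = 22990 + 7986 = 30976)
X = 43/3 (X = (82*(95/95) + 47)/9 = (82*(95*(1/95)) + 47)/9 = (82*1 + 47)/9 = (82 + 47)/9 = (1/9)*129 = 43/3 ≈ 14.333)
Q - X = 30976 - 1*43/3 = 30976 - 43/3 = 92885/3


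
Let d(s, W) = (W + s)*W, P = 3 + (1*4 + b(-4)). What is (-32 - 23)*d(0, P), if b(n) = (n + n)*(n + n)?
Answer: -277255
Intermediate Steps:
b(n) = 4*n² (b(n) = (2*n)*(2*n) = 4*n²)
P = 71 (P = 3 + (1*4 + 4*(-4)²) = 3 + (4 + 4*16) = 3 + (4 + 64) = 3 + 68 = 71)
d(s, W) = W*(W + s)
(-32 - 23)*d(0, P) = (-32 - 23)*(71*(71 + 0)) = -3905*71 = -55*5041 = -277255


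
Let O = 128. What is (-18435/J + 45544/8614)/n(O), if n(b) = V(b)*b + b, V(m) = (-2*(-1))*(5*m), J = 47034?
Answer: 47221843/1581709019904 ≈ 2.9855e-5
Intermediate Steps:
V(m) = 10*m (V(m) = 2*(5*m) = 10*m)
n(b) = b + 10*b² (n(b) = (10*b)*b + b = 10*b² + b = b + 10*b²)
(-18435/J + 45544/8614)/n(O) = (-18435/47034 + 45544/8614)/((128*(1 + 10*128))) = (-18435*1/47034 + 45544*(1/8614))/((128*(1 + 1280))) = (-6145/15678 + 22772/4307)/((128*1281)) = (330552901/67525146)/163968 = (330552901/67525146)*(1/163968) = 47221843/1581709019904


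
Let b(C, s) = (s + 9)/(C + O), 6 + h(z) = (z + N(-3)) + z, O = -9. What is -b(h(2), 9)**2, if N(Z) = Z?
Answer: -81/49 ≈ -1.6531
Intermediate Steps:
h(z) = -9 + 2*z (h(z) = -6 + ((z - 3) + z) = -6 + ((-3 + z) + z) = -6 + (-3 + 2*z) = -9 + 2*z)
b(C, s) = (9 + s)/(-9 + C) (b(C, s) = (s + 9)/(C - 9) = (9 + s)/(-9 + C))
-b(h(2), 9)**2 = -((9 + 9)/(-9 + (-9 + 2*2)))**2 = -(18/(-9 + (-9 + 4)))**2 = -(18/(-9 - 5))**2 = -(18/(-14))**2 = -(-1/14*18)**2 = -(-9/7)**2 = -1*81/49 = -81/49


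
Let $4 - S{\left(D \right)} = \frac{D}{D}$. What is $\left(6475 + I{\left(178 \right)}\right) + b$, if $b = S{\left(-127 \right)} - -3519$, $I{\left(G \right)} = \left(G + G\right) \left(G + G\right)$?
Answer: $136733$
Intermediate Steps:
$S{\left(D \right)} = 3$ ($S{\left(D \right)} = 4 - \frac{D}{D} = 4 - 1 = 3$)
$I{\left(G \right)} = 4 G^{2}$ ($I{\left(G \right)} = 2 G 2 G = 4 G^{2}$)
$b = 3522$ ($b = 3 - -3519 = 3 + 3519 = 3522$)
$\left(6475 + I{\left(178 \right)}\right) + b = \left(6475 + 4 \cdot 178^{2}\right) + 3522 = \left(6475 + 4 \cdot 31684\right) + 3522 = \left(6475 + 126736\right) + 3522 = 133211 + 3522 = 136733$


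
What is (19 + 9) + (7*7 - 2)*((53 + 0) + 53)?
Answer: 5010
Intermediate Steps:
(19 + 9) + (7*7 - 2)*((53 + 0) + 53) = 28 + (49 - 2)*(53 + 53) = 28 + 47*106 = 28 + 4982 = 5010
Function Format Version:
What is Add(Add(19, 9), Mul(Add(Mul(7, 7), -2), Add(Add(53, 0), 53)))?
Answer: 5010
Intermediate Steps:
Add(Add(19, 9), Mul(Add(Mul(7, 7), -2), Add(Add(53, 0), 53))) = Add(28, Mul(Add(49, -2), Add(53, 53))) = Add(28, Mul(47, 106)) = Add(28, 4982) = 5010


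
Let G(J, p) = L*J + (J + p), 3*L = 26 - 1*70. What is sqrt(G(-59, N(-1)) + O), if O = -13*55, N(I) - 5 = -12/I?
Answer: 5*sqrt(39)/3 ≈ 10.408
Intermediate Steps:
N(I) = 5 - 12/I
L = -44/3 (L = (26 - 1*70)/3 = (26 - 70)/3 = (1/3)*(-44) = -44/3 ≈ -14.667)
G(J, p) = p - 41*J/3 (G(J, p) = -44*J/3 + (J + p) = p - 41*J/3)
O = -715
sqrt(G(-59, N(-1)) + O) = sqrt(((5 - 12/(-1)) - 41/3*(-59)) - 715) = sqrt(((5 - 12*(-1)) + 2419/3) - 715) = sqrt(((5 + 12) + 2419/3) - 715) = sqrt((17 + 2419/3) - 715) = sqrt(2470/3 - 715) = sqrt(325/3) = 5*sqrt(39)/3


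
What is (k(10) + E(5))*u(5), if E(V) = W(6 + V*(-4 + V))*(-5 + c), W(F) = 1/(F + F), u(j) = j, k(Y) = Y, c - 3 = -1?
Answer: 1085/22 ≈ 49.318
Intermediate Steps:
c = 2 (c = 3 - 1 = 2)
W(F) = 1/(2*F)
E(V) = -3/(2*(6 + V*(-4 + V))) (E(V) = (1/(2*(6 + V*(-4 + V))))*(-5 + 2) = (1/(2*(6 + V*(-4 + V))))*(-3) = -3/(2*(6 + V*(-4 + V))))
(k(10) + E(5))*u(5) = (10 - 3/(12 - 8*5 + 2*5²))*5 = (10 - 3/(12 - 40 + 2*25))*5 = (10 - 3/(12 - 40 + 50))*5 = (10 - 3/22)*5 = (217/22)*5 = 1085/22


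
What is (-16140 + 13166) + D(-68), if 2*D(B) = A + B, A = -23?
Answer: -6039/2 ≈ -3019.5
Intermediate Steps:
D(B) = -23/2 + B/2 (D(B) = (-23 + B)/2 = -23/2 + B/2)
(-16140 + 13166) + D(-68) = (-16140 + 13166) + (-23/2 + (½)*(-68)) = -2974 + (-23/2 - 34) = -2974 - 91/2 = -6039/2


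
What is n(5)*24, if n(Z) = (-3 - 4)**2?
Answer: 1176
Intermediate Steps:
n(Z) = 49 (n(Z) = (-7)**2 = 49)
n(5)*24 = 49*24 = 1176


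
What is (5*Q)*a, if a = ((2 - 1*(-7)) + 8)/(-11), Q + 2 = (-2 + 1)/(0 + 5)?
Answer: 17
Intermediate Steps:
Q = -11/5 (Q = -2 + (-2 + 1)/(0 + 5) = -2 - 1/5 = -11/5 ≈ -2.2000)
a = -17/11 (a = ((2 + 7) + 8)*(-1/11) = (9 + 8)*(-1/11) = 17*(-1/11) = -17/11 ≈ -1.5455)
(5*Q)*a = (5*(-11/5))*(-17/11) = -11*(-17/11) = 17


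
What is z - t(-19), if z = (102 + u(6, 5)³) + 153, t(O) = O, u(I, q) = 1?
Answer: 275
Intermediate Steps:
z = 256 (z = (102 + 1³) + 153 = (102 + 1) + 153 = 103 + 153 = 256)
z - t(-19) = 256 - 1*(-19) = 256 + 19 = 275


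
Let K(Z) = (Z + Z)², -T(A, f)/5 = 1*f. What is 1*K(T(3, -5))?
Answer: 2500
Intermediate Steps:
T(A, f) = -5*f
K(Z) = 4*Z² (K(Z) = (2*Z)² = 4*Z²)
1*K(T(3, -5)) = 1*(4*(-5*(-5))²) = 1*(4*25²) = 1*(4*625) = 1*2500 = 2500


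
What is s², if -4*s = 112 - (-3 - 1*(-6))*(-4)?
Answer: 961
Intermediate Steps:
s = -31 (s = -(112 - (-3 - 1*(-6))*(-4))/4 = -(112 - (-3 + 6)*(-4))/4 = -(112 - 3*(-4))/4 = -(112 - 1*(-12))/4 = -(112 + 12)/4 = -¼*124 = -31)
s² = (-31)² = 961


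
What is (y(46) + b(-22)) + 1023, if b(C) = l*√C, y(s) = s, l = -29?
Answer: 1069 - 29*I*√22 ≈ 1069.0 - 136.02*I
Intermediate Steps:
b(C) = -29*√C
(y(46) + b(-22)) + 1023 = (46 - 29*I*√22) + 1023 = 1069 - 29*I*√22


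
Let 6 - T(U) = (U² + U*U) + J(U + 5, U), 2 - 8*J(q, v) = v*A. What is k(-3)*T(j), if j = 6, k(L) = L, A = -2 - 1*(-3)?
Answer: 393/2 ≈ 196.50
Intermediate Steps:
A = 1 (A = -2 + 3 = 1)
J(q, v) = ¼ - v/8
T(U) = 23/4 - 2*U² + U/8 (T(U) = 6 - ((U² + U*U) + (¼ - U/8)) = 6 - ((U² + U²) + (¼ - U/8)) = 6 - (2*U² + (¼ - U/8)) = 6 - (¼ + 2*U² - U/8) = 6 + (-¼ - 2*U² + U/8) = 23/4 - 2*U² + U/8)
k(-3)*T(j) = -3*(23/4 - 2*6² + (⅛)*6) = -3*(23/4 - 2*36 + ¾) = -3*(23/4 - 72 + ¾) = -3*(-131/2) = 393/2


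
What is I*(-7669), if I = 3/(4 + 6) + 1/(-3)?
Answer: 7669/30 ≈ 255.63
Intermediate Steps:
I = -1/30 (I = 3/10 + 1*(-1/3) = 3*(1/10) - 1/3 = 3/10 - 1/3 = -1/30 ≈ -0.033333)
I*(-7669) = -1/30*(-7669) = 7669/30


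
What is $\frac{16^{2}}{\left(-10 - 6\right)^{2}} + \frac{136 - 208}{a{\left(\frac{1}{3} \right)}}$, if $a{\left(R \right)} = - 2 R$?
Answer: $109$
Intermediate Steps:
$\frac{16^{2}}{\left(-10 - 6\right)^{2}} + \frac{136 - 208}{a{\left(\frac{1}{3} \right)}} = \frac{16^{2}}{\left(-10 - 6\right)^{2}} + \frac{136 - 208}{\left(-2\right) \frac{1}{3}} = \frac{256}{\left(-16\right)^{2}} + \frac{136 - 208}{\left(-2\right) \frac{1}{3}} = \frac{256}{256} - \frac{72}{- \frac{2}{3}} = 256 \cdot \frac{1}{256} - -108 = 1 + 108 = 109$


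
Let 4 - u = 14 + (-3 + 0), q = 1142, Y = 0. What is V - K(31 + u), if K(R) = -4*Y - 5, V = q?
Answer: 1147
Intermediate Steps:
u = -7 (u = 4 - (14 + (-3 + 0)) = 4 - (14 - 3) = 4 - 1*11 = 4 - 11 = -7)
V = 1142
K(R) = -5 (K(R) = -4*0 - 5 = 0 - 5 = -5)
V - K(31 + u) = 1142 - 1*(-5) = 1142 + 5 = 1147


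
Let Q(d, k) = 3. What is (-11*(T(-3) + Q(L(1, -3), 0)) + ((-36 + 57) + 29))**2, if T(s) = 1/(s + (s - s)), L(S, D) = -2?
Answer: 3844/9 ≈ 427.11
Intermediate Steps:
T(s) = 1/s (T(s) = 1/(s + 0) = 1/s)
(-11*(T(-3) + Q(L(1, -3), 0)) + ((-36 + 57) + 29))**2 = (-11*(1/(-3) + 3) + ((-36 + 57) + 29))**2 = (-11*(-1/3 + 3) + (21 + 29))**2 = (-11*8/3 + 50)**2 = (-88/3 + 50)**2 = (62/3)**2 = 3844/9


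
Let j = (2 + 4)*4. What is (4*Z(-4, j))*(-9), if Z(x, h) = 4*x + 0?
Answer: 576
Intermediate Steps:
j = 24 (j = 6*4 = 24)
Z(x, h) = 4*x
(4*Z(-4, j))*(-9) = (4*(4*(-4)))*(-9) = (4*(-16))*(-9) = -64*(-9) = 576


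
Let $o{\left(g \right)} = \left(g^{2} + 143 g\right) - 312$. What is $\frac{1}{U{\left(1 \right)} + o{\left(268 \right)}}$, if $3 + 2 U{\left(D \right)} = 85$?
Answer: $\frac{1}{109877} \approx 9.1011 \cdot 10^{-6}$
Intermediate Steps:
$U{\left(D \right)} = 41$ ($U{\left(D \right)} = - \frac{3}{2} + \frac{1}{2} \cdot 85 = - \frac{3}{2} + \frac{85}{2} = 41$)
$o{\left(g \right)} = -312 + g^{2} + 143 g$
$\frac{1}{U{\left(1 \right)} + o{\left(268 \right)}} = \frac{1}{41 + \left(-312 + 268^{2} + 143 \cdot 268\right)} = \frac{1}{41 + \left(-312 + 71824 + 38324\right)} = \frac{1}{41 + 109836} = \frac{1}{109877}$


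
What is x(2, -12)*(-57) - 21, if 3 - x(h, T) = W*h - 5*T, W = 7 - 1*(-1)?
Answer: 4140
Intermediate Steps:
W = 8 (W = 7 + 1 = 8)
x(h, T) = 3 - 8*h + 5*T (x(h, T) = 3 - (8*h - 5*T) = 3 - (-5*T + 8*h) = 3 + (-8*h + 5*T) = 3 - 8*h + 5*T)
x(2, -12)*(-57) - 21 = (3 - 8*2 + 5*(-12))*(-57) - 21 = (3 - 16 - 60)*(-57) - 21 = -73*(-57) - 21 = 4161 - 21 = 4140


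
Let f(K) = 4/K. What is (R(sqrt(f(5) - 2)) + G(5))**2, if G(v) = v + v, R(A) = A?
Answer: (50 + I*sqrt(30))**2/25 ≈ 98.8 + 21.909*I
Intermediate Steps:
G(v) = 2*v
(R(sqrt(f(5) - 2)) + G(5))**2 = (sqrt(4/5 - 2) + 2*5)**2 = (sqrt(4*(1/5) - 2) + 10)**2 = (sqrt(4/5 - 2) + 10)**2 = (sqrt(-6/5) + 10)**2 = (I*sqrt(30)/5 + 10)**2 = (10 + I*sqrt(30)/5)**2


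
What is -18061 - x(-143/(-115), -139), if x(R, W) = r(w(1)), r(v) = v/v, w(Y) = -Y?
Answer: -18062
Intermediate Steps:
r(v) = 1
x(R, W) = 1
-18061 - x(-143/(-115), -139) = -18061 - 1*1 = -18061 - 1 = -18062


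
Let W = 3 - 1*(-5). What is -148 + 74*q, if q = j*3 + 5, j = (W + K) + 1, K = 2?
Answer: 2664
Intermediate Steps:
W = 8 (W = 3 + 5 = 8)
j = 11 (j = (8 + 2) + 1 = 10 + 1 = 11)
q = 38 (q = 11*3 + 5 = 33 + 5 = 38)
-148 + 74*q = -148 + 74*38 = -148 + 2812 = 2664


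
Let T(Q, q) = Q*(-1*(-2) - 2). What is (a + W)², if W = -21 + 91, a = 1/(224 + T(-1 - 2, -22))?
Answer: 245893761/50176 ≈ 4900.6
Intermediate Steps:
T(Q, q) = 0 (T(Q, q) = Q*(2 - 2) = Q*0 = 0)
a = 1/224 (a = 1/(224 + 0) = 1/224 ≈ 0.0044643)
W = 70
(a + W)² = (1/224 + 70)² = (15681/224)² = 245893761/50176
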